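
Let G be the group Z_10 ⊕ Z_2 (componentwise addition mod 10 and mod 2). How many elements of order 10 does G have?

12

An element (a,b) has order lcm(ord(a), ord(b)); count pairs with lcm equal to 10.
Enumerating gives 12 such elements.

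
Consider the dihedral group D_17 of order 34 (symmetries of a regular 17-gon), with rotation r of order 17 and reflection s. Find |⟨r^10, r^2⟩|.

17

|⟨r^10⟩| = 17 and |⟨r^2⟩| = 17, so |H| is a multiple of lcm(17, 17) = 17 and divides |G| = 34.
Closing under the operation: H = {e, r, r^2, r^3, r^4, r^5, r^6, r^7, r^8, r^9, r^10, r^11, r^12, r^13, r^14, r^15, r^16}, so |H| = 17.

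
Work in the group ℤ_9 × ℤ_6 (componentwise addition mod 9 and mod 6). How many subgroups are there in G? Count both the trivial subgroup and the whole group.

|G| = 54, so by Lagrange every subgroup order divides 54. Divisors: 1, 2, 3, 6, 9, 18, 27, 54.
Subgroups by order — order 1: 1; order 2: 1; order 3: 4; order 6: 4; order 9: 4; order 18: 4; order 27: 1; order 54: 1.
Total: 1 + 1 + 4 + 4 + 4 + 4 + 1 + 1 = 20.

20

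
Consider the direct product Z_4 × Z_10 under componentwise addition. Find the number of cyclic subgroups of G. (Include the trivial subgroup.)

12

Group the elements of G by the cyclic subgroup they generate; each cyclic subgroup of order d accounts for φ(d) elements.
Cyclic subgroups by order — order 1: 1; order 2: 3; order 4: 2; order 5: 1; order 10: 3; order 20: 2.
Total: 12.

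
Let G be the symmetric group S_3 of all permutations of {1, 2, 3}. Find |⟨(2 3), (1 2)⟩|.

6

|⟨(2 3)⟩| = 2 and |⟨(1 2)⟩| = 2, so |H| is a multiple of lcm(2, 2) = 2 and divides |G| = 6.
Closing {(2 3), (1 2)} under the group operation gives all of G, so |H| = 6.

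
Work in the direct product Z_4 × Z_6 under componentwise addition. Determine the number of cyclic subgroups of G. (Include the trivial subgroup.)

Group the elements of G by the cyclic subgroup they generate; each cyclic subgroup of order d accounts for φ(d) elements.
Cyclic subgroups by order — order 1: 1; order 2: 3; order 3: 1; order 4: 2; order 6: 3; order 12: 2.
Total: 12.

12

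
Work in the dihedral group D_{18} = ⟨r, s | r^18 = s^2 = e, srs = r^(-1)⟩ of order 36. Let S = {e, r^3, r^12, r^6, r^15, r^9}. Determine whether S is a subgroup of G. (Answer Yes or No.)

Yes

|S| = 6 divides |G| = 36, consistent with Lagrange.
S contains the identity, every element's inverse is in S, and S is closed under ·: it is a subgroup.
In fact S = ⟨r^15⟩.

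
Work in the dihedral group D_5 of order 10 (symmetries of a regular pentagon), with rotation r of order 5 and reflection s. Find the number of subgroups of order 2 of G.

5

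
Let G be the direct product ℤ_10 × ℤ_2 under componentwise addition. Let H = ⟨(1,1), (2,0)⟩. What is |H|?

10

|⟨(1,1)⟩| = 10 and |⟨(2,0)⟩| = 5, so |H| is a multiple of lcm(10, 5) = 10 and divides |G| = 20.
Closing under the operation: H = {(0,0), (1,1), (2,0), (3,1), (4,0), (5,1), (6,0), (7,1), (8,0), (9,1)}, so |H| = 10.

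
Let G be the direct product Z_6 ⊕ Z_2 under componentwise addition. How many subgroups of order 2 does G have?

3

|G| = 12 and 2 | 12, so subgroups of order 2 are possible by Lagrange.
The subgroups of order 2 are: {(0,0), (0,1)}; {(0,0), (3,0)}; {(0,0), (3,1)}.
So G has 3 subgroups of order 2.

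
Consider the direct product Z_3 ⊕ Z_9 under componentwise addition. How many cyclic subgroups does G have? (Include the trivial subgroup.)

8

Group the elements of G by the cyclic subgroup they generate; each cyclic subgroup of order d accounts for φ(d) elements.
Cyclic subgroups by order — order 1: 1; order 3: 4; order 9: 3.
Total: 8.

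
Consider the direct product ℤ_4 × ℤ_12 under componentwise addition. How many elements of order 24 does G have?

0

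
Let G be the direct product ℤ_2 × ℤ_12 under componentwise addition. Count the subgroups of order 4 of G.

3

|G| = 24 and 4 | 24, so subgroups of order 4 are possible by Lagrange.
The subgroups of order 4 are: {(0,0), (0,3), (0,6), (0,9)}; {(0,0), (0,6), (1,0), (1,6)}; {(0,0), (0,6), (1,3), (1,9)}.
So G has 3 subgroups of order 4.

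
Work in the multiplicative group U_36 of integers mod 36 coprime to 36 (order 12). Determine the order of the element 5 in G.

Compute successive powers of 5 mod 36: 5, 25, 17, 13, 29, 1; 5^6 ≡ 1 (mod 36).
So |⟨5⟩| = 6.

6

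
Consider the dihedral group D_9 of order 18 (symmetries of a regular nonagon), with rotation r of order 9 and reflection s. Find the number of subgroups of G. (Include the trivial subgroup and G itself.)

|G| = 18, so by Lagrange every subgroup order divides 18. Divisors: 1, 2, 3, 6, 9, 18.
Subgroups by order — order 1: 1; order 2: 9; order 3: 1; order 6: 3; order 9: 1; order 18: 1.
Total: 1 + 9 + 1 + 3 + 1 + 1 = 16.

16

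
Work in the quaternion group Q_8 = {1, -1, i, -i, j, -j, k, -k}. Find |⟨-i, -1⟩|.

4

|⟨-i⟩| = 4 and |⟨-1⟩| = 2, so |H| is a multiple of lcm(4, 2) = 4 and divides |G| = 8.
Closing under the operation: H = {1, -1, i, -i}, so |H| = 4.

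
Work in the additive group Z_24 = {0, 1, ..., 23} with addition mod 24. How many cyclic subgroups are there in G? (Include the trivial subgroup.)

8

Group the elements of G by the cyclic subgroup they generate; each cyclic subgroup of order d accounts for φ(d) elements.
Cyclic subgroups by order — order 1: 1; order 2: 1; order 3: 1; order 4: 1; order 6: 1; order 8: 1; order 12: 1; order 24: 1.
Total: 8.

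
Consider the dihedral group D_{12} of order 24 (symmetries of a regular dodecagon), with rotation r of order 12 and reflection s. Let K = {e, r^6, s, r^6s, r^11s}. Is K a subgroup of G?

No

|K| = 5 does not divide |G| = 24, so by Lagrange K is not a subgroup.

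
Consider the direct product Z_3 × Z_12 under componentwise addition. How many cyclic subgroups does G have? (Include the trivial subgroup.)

15

Each element a generates a cyclic subgroup ⟨a⟩; distinct elements may generate the same one (a cyclic group of order d has φ(d) generators).
Cyclic subgroups by order — order 1: 1; order 2: 1; order 3: 4; order 4: 1; order 6: 4; order 12: 4.
Total: 15.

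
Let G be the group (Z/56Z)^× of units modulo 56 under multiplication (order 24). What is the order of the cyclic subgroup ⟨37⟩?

Compute successive powers of 37 mod 56: 37, 25, 29, 9, 53, 1; 37^6 ≡ 1 (mod 56).
So |⟨37⟩| = 6.

6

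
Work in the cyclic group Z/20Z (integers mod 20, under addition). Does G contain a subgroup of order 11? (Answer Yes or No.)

No

11 does not divide |G| = 20, so by Lagrange no subgroup of order 11 exists.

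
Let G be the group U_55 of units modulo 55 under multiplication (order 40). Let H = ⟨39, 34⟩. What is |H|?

20

|⟨39⟩| = 10 and |⟨34⟩| = 2, so |H| is a multiple of lcm(10, 2) = 10 and divides |G| = 40.
Closing under the operation: H = {1, 4, 6, 9, 14, 16, 19, 21, 24, 26, 29, 31, 34, 36, 39, 41, 46, 49, 51, 54}, so |H| = 20.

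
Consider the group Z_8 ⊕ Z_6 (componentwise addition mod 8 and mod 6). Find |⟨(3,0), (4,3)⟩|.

16

|⟨(3,0)⟩| = 8 and |⟨(4,3)⟩| = 2, so |H| is a multiple of lcm(8, 2) = 8 and divides |G| = 48.
Closing under the operation: H = {(0,0), (0,3), (1,0), (1,3), (2,0), (2,3), (3,0), (3,3), (4,0), (4,3), (5,0), (5,3), (6,0), (6,3), (7,0), (7,3)}, so |H| = 16.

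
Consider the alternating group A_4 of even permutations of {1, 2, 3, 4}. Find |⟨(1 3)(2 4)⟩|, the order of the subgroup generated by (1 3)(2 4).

2

Computing powers of (1 3)(2 4): the smallest k with ((1 3)(2 4))^k = e is k = 2.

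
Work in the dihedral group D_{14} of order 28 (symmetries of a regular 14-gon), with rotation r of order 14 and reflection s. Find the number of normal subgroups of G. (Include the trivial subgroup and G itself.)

7

G has 28 subgroups. Checking conjugation-invariance by order — order 1: 1/1 normal; order 2: 1/15 normal; order 4: 0/7 normal; order 7: 1/1 normal; order 14: 3/3 normal; order 28: 1/1 normal.
Total normal subgroups: 7.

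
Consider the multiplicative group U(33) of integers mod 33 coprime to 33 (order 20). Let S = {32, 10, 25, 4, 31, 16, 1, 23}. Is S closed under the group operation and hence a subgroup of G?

No

|S| = 8 does not divide |G| = 20, so by Lagrange S is not a subgroup.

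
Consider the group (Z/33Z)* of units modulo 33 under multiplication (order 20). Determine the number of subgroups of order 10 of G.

3

|G| = 20 and 10 | 20, so subgroups of order 10 are possible by Lagrange.
The subgroups of order 10 are: {1, 4, 7, 10, 13, 16, 19, 25, 28, 31}; {1, 4, 5, 14, 16, 20, 23, 25, 26, 31}; {1, 2, 4, 8, 16, 17, 25, 29, 31, 32}.
So G has 3 subgroups of order 10.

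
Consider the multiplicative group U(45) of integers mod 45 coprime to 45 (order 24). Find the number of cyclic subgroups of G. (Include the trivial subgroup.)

Each element a generates a cyclic subgroup ⟨a⟩; distinct elements may generate the same one (a cyclic group of order d has φ(d) generators).
Cyclic subgroups by order — order 1: 1; order 2: 3; order 3: 1; order 4: 2; order 6: 3; order 12: 2.
Total: 12.

12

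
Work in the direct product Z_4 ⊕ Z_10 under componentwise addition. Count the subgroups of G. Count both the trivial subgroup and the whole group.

|G| = 40, so by Lagrange every subgroup order divides 40. Divisors: 1, 2, 4, 5, 8, 10, 20, 40.
Subgroups by order — order 1: 1; order 2: 3; order 4: 3; order 5: 1; order 8: 1; order 10: 3; order 20: 3; order 40: 1.
Total: 1 + 3 + 3 + 1 + 1 + 3 + 3 + 1 = 16.

16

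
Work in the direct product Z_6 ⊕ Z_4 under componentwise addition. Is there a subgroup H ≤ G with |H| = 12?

12 | 24. A subgroup of order 12 is {(0,0), (0,1), (0,2), (0,3), (2,0), (2,1), (2,2), (2,3), (4,0), (4,1), (4,2), (4,3)}.

Yes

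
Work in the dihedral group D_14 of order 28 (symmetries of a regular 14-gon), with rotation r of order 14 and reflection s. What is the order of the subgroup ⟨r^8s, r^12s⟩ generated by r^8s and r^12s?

14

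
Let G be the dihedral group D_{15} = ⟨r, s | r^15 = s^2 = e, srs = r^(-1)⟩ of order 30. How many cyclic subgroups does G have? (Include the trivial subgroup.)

Group the elements of G by the cyclic subgroup they generate; each cyclic subgroup of order d accounts for φ(d) elements.
Cyclic subgroups by order — order 1: 1; order 2: 15; order 3: 1; order 5: 1; order 15: 1.
Total: 19.

19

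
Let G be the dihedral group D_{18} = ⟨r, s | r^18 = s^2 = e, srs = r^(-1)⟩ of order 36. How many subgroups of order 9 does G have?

1

|G| = 36 and 9 | 36, so subgroups of order 9 are possible by Lagrange.
The subgroups of order 9 are: {e, r^2, r^4, r^6, r^8, r^10, r^12, r^14, r^16}.
So G has 1 subgroup of order 9.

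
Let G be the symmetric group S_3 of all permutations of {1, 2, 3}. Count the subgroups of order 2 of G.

|G| = 6 and 2 | 6, so subgroups of order 2 are possible by Lagrange.
The subgroups of order 2 are: {e, (1 2)}; {e, (1 3)}; {e, (2 3)}.
So G has 3 subgroups of order 2.

3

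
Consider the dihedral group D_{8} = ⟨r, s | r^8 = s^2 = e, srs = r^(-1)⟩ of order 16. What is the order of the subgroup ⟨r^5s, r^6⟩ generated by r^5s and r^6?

8

|⟨r^5s⟩| = 2 and |⟨r^6⟩| = 4, so |H| is a multiple of lcm(2, 4) = 4 and divides |G| = 16.
Closing under the operation: H = {e, r^2, r^4, r^6, rs, r^3s, r^5s, r^7s}, so |H| = 8.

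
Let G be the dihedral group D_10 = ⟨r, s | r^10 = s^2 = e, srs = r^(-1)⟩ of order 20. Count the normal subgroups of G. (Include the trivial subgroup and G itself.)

7

G has 22 subgroups. Checking conjugation-invariance by order — order 1: 1/1 normal; order 2: 1/11 normal; order 4: 0/5 normal; order 5: 1/1 normal; order 10: 3/3 normal; order 20: 1/1 normal.
Total normal subgroups: 7.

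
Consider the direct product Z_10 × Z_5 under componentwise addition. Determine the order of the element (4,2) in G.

5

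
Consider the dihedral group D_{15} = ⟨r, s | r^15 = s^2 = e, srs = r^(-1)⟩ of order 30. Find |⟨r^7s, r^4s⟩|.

10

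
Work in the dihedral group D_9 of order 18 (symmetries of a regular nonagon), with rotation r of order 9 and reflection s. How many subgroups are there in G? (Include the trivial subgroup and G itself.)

16

|G| = 18, so by Lagrange every subgroup order divides 18. Divisors: 1, 2, 3, 6, 9, 18.
Subgroups by order — order 1: 1; order 2: 9; order 3: 1; order 6: 3; order 9: 1; order 18: 1.
Total: 1 + 9 + 1 + 3 + 1 + 1 = 16.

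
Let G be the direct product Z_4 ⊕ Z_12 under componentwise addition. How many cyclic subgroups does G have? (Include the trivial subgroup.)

20

A cyclic subgroup of order d is generated by each of its φ(d) elements of order d, so the cyclic subgroups of order d number (#elements of order d)/φ(d).
Cyclic subgroups by order — order 1: 1; order 2: 3; order 3: 1; order 4: 6; order 6: 3; order 12: 6.
Total: 20.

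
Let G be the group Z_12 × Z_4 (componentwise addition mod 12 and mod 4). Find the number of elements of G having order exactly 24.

An element (a,b) has order lcm(ord(a), ord(b)); count pairs with lcm equal to 24.
Enumerating gives 0 such elements.

0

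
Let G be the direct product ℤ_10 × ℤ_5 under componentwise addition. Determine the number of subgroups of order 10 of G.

6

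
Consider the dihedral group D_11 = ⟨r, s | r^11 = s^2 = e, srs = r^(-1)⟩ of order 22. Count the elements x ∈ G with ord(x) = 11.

10

Enumerating element orders in G gives 10 elements of order 11.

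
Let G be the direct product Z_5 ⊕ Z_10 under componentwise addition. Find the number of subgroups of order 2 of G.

1

|G| = 50 and 2 | 50, so subgroups of order 2 are possible by Lagrange.
The subgroups of order 2 are: {(0,0), (0,5)}.
So G has 1 subgroup of order 2.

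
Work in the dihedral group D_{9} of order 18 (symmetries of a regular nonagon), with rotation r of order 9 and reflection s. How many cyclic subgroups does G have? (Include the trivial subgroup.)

12

Group the elements of G by the cyclic subgroup they generate; each cyclic subgroup of order d accounts for φ(d) elements.
Cyclic subgroups by order — order 1: 1; order 2: 9; order 3: 1; order 9: 1.
Total: 12.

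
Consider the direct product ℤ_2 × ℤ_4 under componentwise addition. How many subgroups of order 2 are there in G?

3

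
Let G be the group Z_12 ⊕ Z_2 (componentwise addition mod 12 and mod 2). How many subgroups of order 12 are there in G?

|G| = 24 and 12 | 24, so subgroups of order 12 are possible by Lagrange.
The subgroups of order 12 are: {(0,0), (0,1), (2,0), (2,1), (4,0), (4,1), (6,0), (6,1), (8,0), (8,1), (10,0), (10,1)}; {(0,0), (1,0), (2,0), (3,0), (4,0), (5,0), (6,0), (7,0), (8,0), (9,0), (10,0), (11,0)}; {(0,0), (1,1), (2,0), (3,1), (4,0), (5,1), (6,0), (7,1), (8,0), (9,1), (10,0), (11,1)}.
So G has 3 subgroups of order 12.

3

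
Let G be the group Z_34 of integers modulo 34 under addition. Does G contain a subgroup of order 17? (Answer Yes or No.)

Yes

17 | 34. A subgroup of order 17 is {0, 2, 4, 6, 8, 10, 12, 14, 16, 18, 20, 22, 24, 26, 28, 30, 32}.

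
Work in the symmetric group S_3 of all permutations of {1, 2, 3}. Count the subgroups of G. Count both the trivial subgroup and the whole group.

6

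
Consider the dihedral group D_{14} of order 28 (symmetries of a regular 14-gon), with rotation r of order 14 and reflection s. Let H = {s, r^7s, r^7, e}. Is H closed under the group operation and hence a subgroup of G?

Yes

|H| = 4 divides |G| = 28, consistent with Lagrange.
H contains the identity, every element's inverse is in H, and H is closed under ·: it is a subgroup.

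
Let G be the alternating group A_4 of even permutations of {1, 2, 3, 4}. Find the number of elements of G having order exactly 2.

The elements of order 2 are: (1 2)(3 4), (1 3)(2 4), (1 4)(2 3).
That's 3.

3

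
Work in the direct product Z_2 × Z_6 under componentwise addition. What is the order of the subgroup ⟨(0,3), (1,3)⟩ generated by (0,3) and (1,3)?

|⟨(0,3)⟩| = 2 and |⟨(1,3)⟩| = 2, so |H| is a multiple of lcm(2, 2) = 2 and divides |G| = 12.
Closing under the operation: H = {(0,0), (0,3), (1,0), (1,3)}, so |H| = 4.

4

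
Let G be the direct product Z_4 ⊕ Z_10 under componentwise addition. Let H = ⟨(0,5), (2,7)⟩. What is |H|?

|⟨(0,5)⟩| = 2 and |⟨(2,7)⟩| = 10, so |H| is a multiple of lcm(2, 10) = 10 and divides |G| = 40.
Closing under the operation: H = {(0,0), (0,1), (0,2), (0,3), (0,4), (0,5), (0,6), (0,7), (0,8), (0,9), (2,0), (2,1), (2,2), (2,3), (2,4), (2,5), (2,6), (2,7), (2,8), (2,9)}, so |H| = 20.

20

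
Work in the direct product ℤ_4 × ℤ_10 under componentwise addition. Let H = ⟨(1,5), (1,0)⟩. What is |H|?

8

|⟨(1,5)⟩| = 4 and |⟨(1,0)⟩| = 4, so |H| is a multiple of lcm(4, 4) = 4 and divides |G| = 40.
Closing under the operation: H = {(0,0), (0,5), (1,0), (1,5), (2,0), (2,5), (3,0), (3,5)}, so |H| = 8.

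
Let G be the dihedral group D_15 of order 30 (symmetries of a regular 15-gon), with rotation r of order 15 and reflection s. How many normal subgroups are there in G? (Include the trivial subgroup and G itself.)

5

G has 28 subgroups. Checking conjugation-invariance by order — order 1: 1/1 normal; order 2: 0/15 normal; order 3: 1/1 normal; order 5: 1/1 normal; order 6: 0/5 normal; order 10: 0/3 normal; order 15: 1/1 normal; order 30: 1/1 normal.
Total normal subgroups: 5.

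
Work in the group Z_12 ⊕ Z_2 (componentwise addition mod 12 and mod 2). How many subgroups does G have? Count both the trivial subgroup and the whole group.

16

|G| = 24, so by Lagrange every subgroup order divides 24. Divisors: 1, 2, 3, 4, 6, 8, 12, 24.
Subgroups by order — order 1: 1; order 2: 3; order 3: 1; order 4: 3; order 6: 3; order 8: 1; order 12: 3; order 24: 1.
Total: 1 + 3 + 1 + 3 + 3 + 1 + 3 + 1 = 16.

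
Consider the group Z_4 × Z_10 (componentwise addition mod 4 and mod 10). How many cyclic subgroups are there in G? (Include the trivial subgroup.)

A cyclic subgroup of order d is generated by each of its φ(d) elements of order d, so the cyclic subgroups of order d number (#elements of order d)/φ(d).
Cyclic subgroups by order — order 1: 1; order 2: 3; order 4: 2; order 5: 1; order 10: 3; order 20: 2.
Total: 12.

12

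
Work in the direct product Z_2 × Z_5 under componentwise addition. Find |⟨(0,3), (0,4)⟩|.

5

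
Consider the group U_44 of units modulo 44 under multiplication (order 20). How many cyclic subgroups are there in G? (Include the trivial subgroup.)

A cyclic subgroup of order d is generated by each of its φ(d) elements of order d, so the cyclic subgroups of order d number (#elements of order d)/φ(d).
Cyclic subgroups by order — order 1: 1; order 2: 3; order 5: 1; order 10: 3.
Total: 8.

8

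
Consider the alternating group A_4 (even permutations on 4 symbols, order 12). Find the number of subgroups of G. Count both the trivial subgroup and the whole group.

10

|G| = 12, so by Lagrange every subgroup order divides 12. Divisors: 1, 2, 3, 4, 6, 12.
Subgroups by order — order 1: 1; order 2: 3; order 3: 4; order 4: 1; order 6: 0; order 12: 1.
Total: 1 + 3 + 4 + 1 + 0 + 1 = 10.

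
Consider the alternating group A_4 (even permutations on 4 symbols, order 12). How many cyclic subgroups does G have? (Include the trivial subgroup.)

8

Group the elements of G by the cyclic subgroup they generate; each cyclic subgroup of order d accounts for φ(d) elements.
Cyclic subgroups by order — order 1: 1; order 2: 3; order 3: 4.
Total: 8.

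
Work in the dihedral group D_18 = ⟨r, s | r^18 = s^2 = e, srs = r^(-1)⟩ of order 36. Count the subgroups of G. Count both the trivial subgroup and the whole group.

|G| = 36, so by Lagrange every subgroup order divides 36. Divisors: 1, 2, 3, 4, 6, 9, 12, 18, 36.
Subgroups by order — order 1: 1; order 2: 19; order 3: 1; order 4: 9; order 6: 7; order 9: 1; order 12: 3; order 18: 3; order 36: 1.
Total: 1 + 19 + 1 + 9 + 7 + 1 + 3 + 3 + 1 = 45.

45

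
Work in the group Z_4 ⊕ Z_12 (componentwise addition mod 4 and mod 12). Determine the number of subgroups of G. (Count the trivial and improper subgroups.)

|G| = 48, so by Lagrange every subgroup order divides 48. Divisors: 1, 2, 3, 4, 6, 8, 12, 16, 24, 48.
Subgroups by order — order 1: 1; order 2: 3; order 3: 1; order 4: 7; order 6: 3; order 8: 3; order 12: 7; order 16: 1; order 24: 3; order 48: 1.
Total: 1 + 3 + 1 + 7 + 3 + 3 + 7 + 1 + 3 + 1 = 30.

30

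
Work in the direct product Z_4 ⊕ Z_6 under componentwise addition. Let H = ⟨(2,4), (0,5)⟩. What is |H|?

12

|⟨(2,4)⟩| = 6 and |⟨(0,5)⟩| = 6, so |H| is a multiple of lcm(6, 6) = 6 and divides |G| = 24.
Closing under the operation: H = {(0,0), (0,1), (0,2), (0,3), (0,4), (0,5), (2,0), (2,1), (2,2), (2,3), (2,4), (2,5)}, so |H| = 12.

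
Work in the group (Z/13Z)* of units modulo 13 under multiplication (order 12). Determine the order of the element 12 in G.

2

Compute successive powers of 12 mod 13: 12, 1; 12^2 ≡ 1 (mod 13).
So |⟨12⟩| = 2.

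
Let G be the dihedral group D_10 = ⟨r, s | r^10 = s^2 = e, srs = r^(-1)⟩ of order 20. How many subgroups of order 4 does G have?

|G| = 20 and 4 | 20, so subgroups of order 4 are possible by Lagrange.
The subgroups of order 4 are: {e, r^5, r^2s, r^7s}; {e, r^5, r^3s, r^8s}; {e, r^5, r^4s, r^9s}; {e, r^5, s, r^5s}; … (5 in all).
So G has 5 subgroups of order 4.

5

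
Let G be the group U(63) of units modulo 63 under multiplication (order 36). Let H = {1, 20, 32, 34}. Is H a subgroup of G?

No

32 ∈ H but its inverse 2 ∉ H, so H is not a subgroup.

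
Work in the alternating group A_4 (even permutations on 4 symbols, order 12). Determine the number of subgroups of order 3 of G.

|G| = 12 and 3 | 12, so subgroups of order 3 are possible by Lagrange.
The subgroups of order 3 are: {e, (1 2 3), (1 3 2)}; {e, (1 2 4), (1 4 2)}; {e, (1 3 4), (1 4 3)}; {e, (2 3 4), (2 4 3)}.
So G has 4 subgroups of order 3.

4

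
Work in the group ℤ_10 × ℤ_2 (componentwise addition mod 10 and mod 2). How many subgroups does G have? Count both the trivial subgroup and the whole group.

|G| = 20, so by Lagrange every subgroup order divides 20. Divisors: 1, 2, 4, 5, 10, 20.
Subgroups by order — order 1: 1; order 2: 3; order 4: 1; order 5: 1; order 10: 3; order 20: 1.
Total: 1 + 3 + 1 + 1 + 3 + 1 = 10.

10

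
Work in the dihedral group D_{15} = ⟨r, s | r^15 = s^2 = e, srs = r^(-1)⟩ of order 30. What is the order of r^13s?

Computing powers of r^13s: the smallest k with (r^13s)^k = e is k = 2.

2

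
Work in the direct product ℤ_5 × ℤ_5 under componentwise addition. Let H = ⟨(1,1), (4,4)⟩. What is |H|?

|⟨(1,1)⟩| = 5 and |⟨(4,4)⟩| = 5, so |H| is a multiple of lcm(5, 5) = 5 and divides |G| = 25.
Closing under the operation: H = {(0,0), (1,1), (2,2), (3,3), (4,4)}, so |H| = 5.

5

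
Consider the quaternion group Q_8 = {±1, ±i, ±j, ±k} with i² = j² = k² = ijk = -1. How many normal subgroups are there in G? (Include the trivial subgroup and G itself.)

G has 6 subgroups. Checking conjugation-invariance by order — order 1: 1/1 normal; order 2: 1/1 normal; order 4: 3/3 normal; order 8: 1/1 normal.
Total normal subgroups: 6.

6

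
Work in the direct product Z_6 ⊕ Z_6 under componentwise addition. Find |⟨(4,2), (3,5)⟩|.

18

|⟨(4,2)⟩| = 3 and |⟨(3,5)⟩| = 6, so |H| is a multiple of lcm(3, 6) = 6 and divides |G| = 36.
Closing under the operation: H = {(0,0), (0,2), (0,4), (1,1), (1,3), (1,5), (2,0), (2,2), (2,4), (3,1), (3,3), (3,5), (4,0), (4,2), (4,4), (5,1), (5,3), (5,5)}, so |H| = 18.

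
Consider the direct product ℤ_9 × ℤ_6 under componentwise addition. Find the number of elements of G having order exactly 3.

8

An element (a,b) has order lcm(ord(a), ord(b)); count pairs with lcm equal to 3.
Enumerating gives 8 such elements.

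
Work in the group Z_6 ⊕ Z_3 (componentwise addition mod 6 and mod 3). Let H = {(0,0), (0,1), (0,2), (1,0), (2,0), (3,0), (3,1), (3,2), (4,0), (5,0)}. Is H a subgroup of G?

No

|H| = 10 does not divide |G| = 18, so by Lagrange H is not a subgroup.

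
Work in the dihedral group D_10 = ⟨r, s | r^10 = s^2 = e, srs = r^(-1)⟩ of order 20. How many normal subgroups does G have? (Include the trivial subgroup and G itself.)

G has 22 subgroups. Checking conjugation-invariance by order — order 1: 1/1 normal; order 2: 1/11 normal; order 4: 0/5 normal; order 5: 1/1 normal; order 10: 3/3 normal; order 20: 1/1 normal.
Total normal subgroups: 7.

7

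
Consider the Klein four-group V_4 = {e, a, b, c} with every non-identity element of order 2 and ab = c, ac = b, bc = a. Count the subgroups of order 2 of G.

|G| = 4 and 2 | 4, so subgroups of order 2 are possible by Lagrange.
The subgroups of order 2 are: {e, a}; {e, b}; {e, c}.
So G has 3 subgroups of order 2.

3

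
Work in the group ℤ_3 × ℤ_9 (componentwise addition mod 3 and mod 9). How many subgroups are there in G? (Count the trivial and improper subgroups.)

|G| = 27, so by Lagrange every subgroup order divides 27. Divisors: 1, 3, 9, 27.
Subgroups by order — order 1: 1; order 3: 4; order 9: 4; order 27: 1.
Total: 1 + 4 + 4 + 1 = 10.

10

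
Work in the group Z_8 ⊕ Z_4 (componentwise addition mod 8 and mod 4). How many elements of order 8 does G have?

An element (a,b) has order lcm(ord(a), ord(b)); count pairs with lcm equal to 8.
Enumerating gives 16 such elements.

16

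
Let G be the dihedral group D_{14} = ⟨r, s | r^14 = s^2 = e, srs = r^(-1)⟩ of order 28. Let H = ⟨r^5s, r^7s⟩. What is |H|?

|⟨r^5s⟩| = 2 and |⟨r^7s⟩| = 2, so |H| is a multiple of lcm(2, 2) = 2 and divides |G| = 28.
Closing under the operation: H = {e, r^2, r^4, r^6, r^8, r^10, r^12, rs, r^3s, r^5s, r^7s, r^9s, r^11s, r^13s}, so |H| = 14.

14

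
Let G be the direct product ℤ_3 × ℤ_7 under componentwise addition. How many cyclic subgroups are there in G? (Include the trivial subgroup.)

Each element a generates a cyclic subgroup ⟨a⟩; distinct elements may generate the same one (a cyclic group of order d has φ(d) generators).
Cyclic subgroups by order — order 1: 1; order 3: 1; order 7: 1; order 21: 1.
Total: 4.

4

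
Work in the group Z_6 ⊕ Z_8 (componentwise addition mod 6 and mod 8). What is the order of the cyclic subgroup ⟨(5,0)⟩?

The order of (5,0) in Z_6 × Z_8 is lcm(ord(5) in Z_6, ord(0) in Z_8).
ord(5) = 6 and ord(0) = 1, so |⟨(5,0)⟩| = lcm(6, 1) = 6.

6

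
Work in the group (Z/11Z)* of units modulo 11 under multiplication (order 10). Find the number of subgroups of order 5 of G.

|G| = 10 and 5 | 10, so subgroups of order 5 are possible by Lagrange.
The subgroups of order 5 are: {1, 3, 4, 5, 9}.
So G has 1 subgroup of order 5.

1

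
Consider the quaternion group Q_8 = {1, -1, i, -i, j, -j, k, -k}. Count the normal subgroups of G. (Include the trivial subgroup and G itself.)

G has 6 subgroups. Checking conjugation-invariance by order — order 1: 1/1 normal; order 2: 1/1 normal; order 4: 3/3 normal; order 8: 1/1 normal.
Total normal subgroups: 6.

6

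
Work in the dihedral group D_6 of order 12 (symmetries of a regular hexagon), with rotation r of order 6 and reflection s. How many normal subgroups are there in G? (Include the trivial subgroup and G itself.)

7

G has 16 subgroups. Checking conjugation-invariance by order — order 1: 1/1 normal; order 2: 1/7 normal; order 3: 1/1 normal; order 4: 0/3 normal; order 6: 3/3 normal; order 12: 1/1 normal.
Total normal subgroups: 7.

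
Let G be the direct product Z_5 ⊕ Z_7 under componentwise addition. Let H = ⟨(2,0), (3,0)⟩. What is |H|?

5

|⟨(2,0)⟩| = 5 and |⟨(3,0)⟩| = 5, so |H| is a multiple of lcm(5, 5) = 5 and divides |G| = 35.
Closing under the operation: H = {(0,0), (1,0), (2,0), (3,0), (4,0)}, so |H| = 5.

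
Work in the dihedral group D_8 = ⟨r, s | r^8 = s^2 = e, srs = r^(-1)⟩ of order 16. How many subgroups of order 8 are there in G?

|G| = 16 and 8 | 16, so subgroups of order 8 are possible by Lagrange.
The subgroups of order 8 are: {e, r, r^2, r^3, r^4, r^5, r^6, r^7}; {e, r^2, r^4, r^6, s, r^2s, r^4s, r^6s}; {e, r^2, r^4, r^6, rs, r^3s, r^5s, r^7s}.
So G has 3 subgroups of order 8.

3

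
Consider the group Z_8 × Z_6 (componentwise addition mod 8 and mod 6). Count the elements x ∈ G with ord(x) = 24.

An element (a,b) has order lcm(ord(a), ord(b)); count pairs with lcm equal to 24.
Enumerating gives 16 such elements.

16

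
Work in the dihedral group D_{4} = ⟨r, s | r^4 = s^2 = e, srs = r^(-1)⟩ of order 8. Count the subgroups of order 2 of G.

5

|G| = 8 and 2 | 8, so subgroups of order 2 are possible by Lagrange.
The subgroups of order 2 are: {e, r^2}; {e, r^2s}; {e, r^3s}; {e, rs}; … (5 in all).
So G has 5 subgroups of order 2.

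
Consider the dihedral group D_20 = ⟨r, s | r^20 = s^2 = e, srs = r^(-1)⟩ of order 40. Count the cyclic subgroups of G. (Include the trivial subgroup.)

26

Each element a generates a cyclic subgroup ⟨a⟩; distinct elements may generate the same one (a cyclic group of order d has φ(d) generators).
Cyclic subgroups by order — order 1: 1; order 2: 21; order 4: 1; order 5: 1; order 10: 1; order 20: 1.
Total: 26.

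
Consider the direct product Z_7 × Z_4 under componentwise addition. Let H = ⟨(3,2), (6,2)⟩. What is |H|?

|⟨(3,2)⟩| = 14 and |⟨(6,2)⟩| = 14, so |H| is a multiple of lcm(14, 14) = 14 and divides |G| = 28.
Closing under the operation: H = {(0,0), (0,2), (1,0), (1,2), (2,0), (2,2), (3,0), (3,2), (4,0), (4,2), (5,0), (5,2), (6,0), (6,2)}, so |H| = 14.

14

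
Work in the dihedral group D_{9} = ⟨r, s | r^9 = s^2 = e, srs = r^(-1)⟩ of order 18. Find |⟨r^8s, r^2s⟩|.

|⟨r^8s⟩| = 2 and |⟨r^2s⟩| = 2, so |H| is a multiple of lcm(2, 2) = 2 and divides |G| = 18.
Closing under the operation: H = {e, r^3, r^6, r^2s, r^5s, r^8s}, so |H| = 6.

6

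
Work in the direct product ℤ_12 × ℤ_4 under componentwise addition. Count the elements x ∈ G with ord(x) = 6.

6

An element (a,b) has order lcm(ord(a), ord(b)); count pairs with lcm equal to 6.
Enumerating gives 6 such elements.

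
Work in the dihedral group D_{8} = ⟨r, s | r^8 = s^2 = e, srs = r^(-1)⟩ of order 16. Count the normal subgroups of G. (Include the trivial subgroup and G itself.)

G has 19 subgroups. Checking conjugation-invariance by order — order 1: 1/1 normal; order 2: 1/9 normal; order 4: 1/5 normal; order 8: 3/3 normal; order 16: 1/1 normal.
Total normal subgroups: 7.

7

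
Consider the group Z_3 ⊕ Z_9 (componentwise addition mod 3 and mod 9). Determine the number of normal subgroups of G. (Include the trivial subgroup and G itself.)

G is abelian, so every subgroup is normal.
G has 10 subgroups in total, hence 10 normal subgroups.

10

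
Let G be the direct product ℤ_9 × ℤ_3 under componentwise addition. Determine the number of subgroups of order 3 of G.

4

|G| = 27 and 3 | 27, so subgroups of order 3 are possible by Lagrange.
The subgroups of order 3 are: {(0,0), (0,1), (0,2)}; {(0,0), (3,0), (6,0)}; {(0,0), (3,1), (6,2)}; {(0,0), (3,2), (6,1)}.
So G has 4 subgroups of order 3.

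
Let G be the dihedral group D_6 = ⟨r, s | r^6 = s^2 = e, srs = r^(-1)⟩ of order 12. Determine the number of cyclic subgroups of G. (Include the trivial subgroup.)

A cyclic subgroup of order d is generated by each of its φ(d) elements of order d, so the cyclic subgroups of order d number (#elements of order d)/φ(d).
Cyclic subgroups by order — order 1: 1; order 2: 7; order 3: 1; order 6: 1.
Total: 10.

10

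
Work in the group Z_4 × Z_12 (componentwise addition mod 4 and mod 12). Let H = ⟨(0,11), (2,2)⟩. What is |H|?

|⟨(0,11)⟩| = 12 and |⟨(2,2)⟩| = 6, so |H| is a multiple of lcm(12, 6) = 12 and divides |G| = 48.
Closing under the operation: H = {(0,0), (0,1), (0,2), (0,3), (0,4), (0,5), (0,6), (0,7), (0,8), (0,9), (0,10), (0,11), (2,0), (2,1), (2,2), (2,3), (2,4), (2,5), (2,6), (2,7), (2,8), (2,9), (2,10), (2,11)}, so |H| = 24.

24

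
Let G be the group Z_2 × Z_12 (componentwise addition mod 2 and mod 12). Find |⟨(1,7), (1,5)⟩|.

12

|⟨(1,7)⟩| = 12 and |⟨(1,5)⟩| = 12, so |H| is a multiple of lcm(12, 12) = 12 and divides |G| = 24.
Closing under the operation: H = {(0,0), (0,2), (0,4), (0,6), (0,8), (0,10), (1,1), (1,3), (1,5), (1,7), (1,9), (1,11)}, so |H| = 12.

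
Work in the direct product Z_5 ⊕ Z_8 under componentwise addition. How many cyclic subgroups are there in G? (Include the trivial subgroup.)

A cyclic subgroup of order d is generated by each of its φ(d) elements of order d, so the cyclic subgroups of order d number (#elements of order d)/φ(d).
Cyclic subgroups by order — order 1: 1; order 2: 1; order 4: 1; order 5: 1; order 8: 1; order 10: 1; order 20: 1; order 40: 1.
Total: 8.

8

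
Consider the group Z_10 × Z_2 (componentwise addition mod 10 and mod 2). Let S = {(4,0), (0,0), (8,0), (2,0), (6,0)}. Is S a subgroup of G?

|S| = 5 divides |G| = 20, consistent with Lagrange.
S contains the identity, every element's inverse is in S, and S is closed under +: it is a subgroup.
In fact S = ⟨(4,0)⟩.

Yes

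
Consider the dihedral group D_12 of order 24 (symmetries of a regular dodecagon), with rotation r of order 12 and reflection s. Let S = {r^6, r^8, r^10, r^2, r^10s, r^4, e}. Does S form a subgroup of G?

|S| = 7 does not divide |G| = 24, so by Lagrange S is not a subgroup.

No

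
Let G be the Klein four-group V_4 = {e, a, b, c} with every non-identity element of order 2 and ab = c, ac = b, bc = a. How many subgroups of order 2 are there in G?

3

|G| = 4 and 2 | 4, so subgroups of order 2 are possible by Lagrange.
The subgroups of order 2 are: {e, a}; {e, b}; {e, c}.
So G has 3 subgroups of order 2.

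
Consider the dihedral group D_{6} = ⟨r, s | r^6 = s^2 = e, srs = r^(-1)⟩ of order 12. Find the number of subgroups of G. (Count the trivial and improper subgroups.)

|G| = 12, so by Lagrange every subgroup order divides 12. Divisors: 1, 2, 3, 4, 6, 12.
Subgroups by order — order 1: 1; order 2: 7; order 3: 1; order 4: 3; order 6: 3; order 12: 1.
Total: 1 + 7 + 1 + 3 + 3 + 1 = 16.

16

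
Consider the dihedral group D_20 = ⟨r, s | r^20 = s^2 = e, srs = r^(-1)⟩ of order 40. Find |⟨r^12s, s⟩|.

10

|⟨r^12s⟩| = 2 and |⟨s⟩| = 2, so |H| is a multiple of lcm(2, 2) = 2 and divides |G| = 40.
Closing under the operation: H = {e, r^4, r^8, r^12, r^16, s, r^4s, r^8s, r^12s, r^16s}, so |H| = 10.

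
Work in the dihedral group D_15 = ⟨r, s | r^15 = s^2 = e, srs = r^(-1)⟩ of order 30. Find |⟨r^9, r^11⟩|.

15

|⟨r^9⟩| = 5 and |⟨r^11⟩| = 15, so |H| is a multiple of lcm(5, 15) = 15 and divides |G| = 30.
Closing under the operation: H = {e, r, r^2, r^3, r^4, r^5, r^6, r^7, r^8, r^9, r^10, r^11, r^12, r^13, r^14}, so |H| = 15.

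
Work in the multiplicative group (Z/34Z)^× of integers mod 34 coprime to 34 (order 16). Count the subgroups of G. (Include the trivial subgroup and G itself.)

|G| = 16, so by Lagrange every subgroup order divides 16. Divisors: 1, 2, 4, 8, 16.
Subgroups by order — order 1: 1; order 2: 1; order 4: 1; order 8: 1; order 16: 1.
Total: 1 + 1 + 1 + 1 + 1 = 5.

5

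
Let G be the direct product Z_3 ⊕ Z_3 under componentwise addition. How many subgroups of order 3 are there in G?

|G| = 9 and 3 | 9, so subgroups of order 3 are possible by Lagrange.
The subgroups of order 3 are: {(0,0), (0,1), (0,2)}; {(0,0), (1,0), (2,0)}; {(0,0), (1,1), (2,2)}; {(0,0), (1,2), (2,1)}.
So G has 4 subgroups of order 3.

4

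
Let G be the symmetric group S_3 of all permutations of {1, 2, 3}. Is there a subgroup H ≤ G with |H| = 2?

Yes

2 | 6. A subgroup of order 2 is {e, (1 2)}.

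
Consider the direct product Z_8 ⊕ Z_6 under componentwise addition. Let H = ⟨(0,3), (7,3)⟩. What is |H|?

|⟨(0,3)⟩| = 2 and |⟨(7,3)⟩| = 8, so |H| is a multiple of lcm(2, 8) = 8 and divides |G| = 48.
Closing under the operation: H = {(0,0), (0,3), (1,0), (1,3), (2,0), (2,3), (3,0), (3,3), (4,0), (4,3), (5,0), (5,3), (6,0), (6,3), (7,0), (7,3)}, so |H| = 16.

16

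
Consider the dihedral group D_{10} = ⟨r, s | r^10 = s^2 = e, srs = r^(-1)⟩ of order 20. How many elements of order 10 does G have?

4

The elements of order 10 are: r, r^3, r^7, r^9.
That's 4.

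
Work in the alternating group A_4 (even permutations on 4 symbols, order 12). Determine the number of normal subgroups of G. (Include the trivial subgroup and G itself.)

3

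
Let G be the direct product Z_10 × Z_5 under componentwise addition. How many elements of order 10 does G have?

An element (a,b) has order lcm(ord(a), ord(b)); count pairs with lcm equal to 10.
Enumerating gives 24 such elements.

24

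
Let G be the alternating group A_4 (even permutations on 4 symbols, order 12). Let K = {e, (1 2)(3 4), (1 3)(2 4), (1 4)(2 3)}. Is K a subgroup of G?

Yes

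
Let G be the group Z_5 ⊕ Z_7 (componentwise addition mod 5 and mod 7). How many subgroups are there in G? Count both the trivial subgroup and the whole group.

4

|G| = 35, so by Lagrange every subgroup order divides 35. Divisors: 1, 5, 7, 35.
Subgroups by order — order 1: 1; order 5: 1; order 7: 1; order 35: 1.
Total: 1 + 1 + 1 + 1 = 4.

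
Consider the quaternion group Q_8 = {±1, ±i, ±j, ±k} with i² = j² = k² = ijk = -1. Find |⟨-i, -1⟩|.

|⟨-i⟩| = 4 and |⟨-1⟩| = 2, so |H| is a multiple of lcm(4, 2) = 4 and divides |G| = 8.
Closing under the operation: H = {1, -1, i, -i}, so |H| = 4.

4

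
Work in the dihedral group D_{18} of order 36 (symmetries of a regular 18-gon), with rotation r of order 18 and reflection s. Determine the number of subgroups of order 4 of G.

9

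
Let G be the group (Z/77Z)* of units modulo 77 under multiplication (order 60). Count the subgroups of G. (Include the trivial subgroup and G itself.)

20

|G| = 60, so by Lagrange every subgroup order divides 60. Divisors: 1, 2, 3, 4, 5, 6, 10, 12, 15, 20, 30, 60.
Subgroups by order — order 1: 1; order 2: 3; order 3: 1; order 4: 1; order 5: 1; order 6: 3; order 10: 3; order 12: 1; order 15: 1; order 20: 1; order 30: 3; order 60: 1.
Total: 1 + 3 + 1 + 1 + 1 + 3 + 3 + 1 + 1 + 1 + 3 + 1 = 20.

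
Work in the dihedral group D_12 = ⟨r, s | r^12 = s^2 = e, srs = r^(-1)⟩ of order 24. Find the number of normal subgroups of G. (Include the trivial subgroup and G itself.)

9

G has 34 subgroups. Checking conjugation-invariance by order — order 1: 1/1 normal; order 2: 1/13 normal; order 3: 1/1 normal; order 4: 1/7 normal; order 6: 1/5 normal; order 8: 0/3 normal; order 12: 3/3 normal; order 24: 1/1 normal.
Total normal subgroups: 9.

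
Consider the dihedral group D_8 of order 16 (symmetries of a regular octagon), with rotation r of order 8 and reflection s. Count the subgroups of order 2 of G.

|G| = 16 and 2 | 16, so subgroups of order 2 are possible by Lagrange.
The subgroups of order 2 are: {e, r^2s}; {e, r^3s}; {e, r^4}; {e, r^4s}; … (9 in all).
So G has 9 subgroups of order 2.

9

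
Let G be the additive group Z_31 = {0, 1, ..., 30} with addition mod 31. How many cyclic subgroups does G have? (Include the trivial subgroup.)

Group the elements of G by the cyclic subgroup they generate; each cyclic subgroup of order d accounts for φ(d) elements.
Cyclic subgroups by order — order 1: 1; order 31: 1.
Total: 2.

2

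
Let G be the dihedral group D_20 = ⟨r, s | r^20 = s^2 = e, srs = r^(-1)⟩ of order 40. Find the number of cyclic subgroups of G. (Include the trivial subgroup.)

A cyclic subgroup of order d is generated by each of its φ(d) elements of order d, so the cyclic subgroups of order d number (#elements of order d)/φ(d).
Cyclic subgroups by order — order 1: 1; order 2: 21; order 4: 1; order 5: 1; order 10: 1; order 20: 1.
Total: 26.

26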